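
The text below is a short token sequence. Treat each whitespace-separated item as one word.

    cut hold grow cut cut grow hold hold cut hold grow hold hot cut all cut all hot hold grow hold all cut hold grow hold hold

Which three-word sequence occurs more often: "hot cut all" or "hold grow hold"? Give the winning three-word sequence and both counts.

"hot cut all": 1 occurrence
"hold grow hold": 3 occurrences

"hold grow hold" (3 vs 1)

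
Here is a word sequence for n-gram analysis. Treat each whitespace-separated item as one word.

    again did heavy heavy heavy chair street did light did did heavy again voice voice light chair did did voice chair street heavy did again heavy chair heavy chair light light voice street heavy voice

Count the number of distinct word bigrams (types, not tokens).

35 tokens → 34 bigram windows in total.
Repeated bigrams (each contributes count−1 duplicates):
  heavy chair: 3
  chair street: 2
  did did: 2
  did heavy: 2
  heavy heavy: 2
  street heavy: 2
7 duplicate windows → 34 − 7 = 27 distinct.

27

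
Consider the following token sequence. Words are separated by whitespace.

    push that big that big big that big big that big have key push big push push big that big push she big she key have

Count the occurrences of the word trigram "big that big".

4

Scanning the 24 overlapping trigram windows for "big that big":
  position 3–5: big that big
  position 6–8: big that big
  position 9–11: big that big
  position 18–20: big that big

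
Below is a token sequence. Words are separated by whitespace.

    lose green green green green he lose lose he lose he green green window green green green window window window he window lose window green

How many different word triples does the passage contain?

20

25 tokens → 23 trigram windows in total.
Repeated trigrams (each contributes count−1 duplicates):
  green green green: 3
  green green window: 2
3 duplicate windows → 23 − 3 = 20 distinct.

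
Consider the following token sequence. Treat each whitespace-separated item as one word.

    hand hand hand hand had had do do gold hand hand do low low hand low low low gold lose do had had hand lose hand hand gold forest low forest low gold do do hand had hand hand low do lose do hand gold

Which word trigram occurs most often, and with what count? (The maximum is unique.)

Trigram frequencies (highest first):
  hand hand hand: 2
  hand hand had: 1
  hand had had: 1
  had had do: 1
  had do do: 1
  do do gold: 1
  … (36 more, each ≤ 1)

"hand hand hand", 2 times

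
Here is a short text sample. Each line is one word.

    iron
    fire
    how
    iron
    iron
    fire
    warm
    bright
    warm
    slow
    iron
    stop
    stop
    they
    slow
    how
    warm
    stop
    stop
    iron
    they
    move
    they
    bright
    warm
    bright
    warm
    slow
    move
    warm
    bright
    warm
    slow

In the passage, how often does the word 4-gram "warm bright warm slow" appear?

Scanning the 30 overlapping 4-gram windows for "warm bright warm slow":
  position 7–10: warm bright warm slow
  position 25–28: warm bright warm slow
  position 30–33: warm bright warm slow

3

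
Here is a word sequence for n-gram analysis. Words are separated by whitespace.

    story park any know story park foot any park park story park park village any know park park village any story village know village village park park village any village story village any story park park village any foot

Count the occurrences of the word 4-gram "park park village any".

4

Scanning the 36 overlapping 4-gram windows for "park park village any":
  position 12–15: park park village any
  position 17–20: park park village any
  position 26–29: park park village any
  position 35–38: park park village any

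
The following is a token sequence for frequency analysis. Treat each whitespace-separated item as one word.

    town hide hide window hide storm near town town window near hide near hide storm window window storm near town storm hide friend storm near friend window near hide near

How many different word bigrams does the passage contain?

30 tokens → 29 bigram windows in total.
Repeated bigrams (each contributes count−1 duplicates):
  near hide: 3
  storm near: 3
  hide near: 2
  hide storm: 2
  near town: 2
  window near: 2
8 duplicate windows → 29 − 8 = 21 distinct.

21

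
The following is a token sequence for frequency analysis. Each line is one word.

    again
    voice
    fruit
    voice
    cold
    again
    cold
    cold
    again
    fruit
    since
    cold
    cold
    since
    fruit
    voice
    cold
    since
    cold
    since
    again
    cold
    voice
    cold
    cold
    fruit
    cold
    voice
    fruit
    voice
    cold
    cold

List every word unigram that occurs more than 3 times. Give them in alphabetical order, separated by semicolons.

again; cold; fruit; since; voice

Unigram counts meeting the condition (more than 3 times):
  again: 4
  cold: 13
  fruit: 5
  since: 4
  voice: 6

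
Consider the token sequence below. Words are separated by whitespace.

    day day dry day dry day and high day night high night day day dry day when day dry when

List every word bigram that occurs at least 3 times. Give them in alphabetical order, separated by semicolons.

Bigram counts meeting the condition (at least 3 times):
  day dry: 4
  dry day: 3

day dry; dry day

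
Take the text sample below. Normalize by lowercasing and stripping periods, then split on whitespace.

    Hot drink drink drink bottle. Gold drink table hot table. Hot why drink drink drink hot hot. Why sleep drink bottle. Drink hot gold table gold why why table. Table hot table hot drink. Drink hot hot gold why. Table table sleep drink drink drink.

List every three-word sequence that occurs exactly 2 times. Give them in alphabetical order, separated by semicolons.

drink drink hot; drink hot hot; hot drink drink; hot table hot; table hot table; why table table

Trigram counts meeting the condition (exactly 2 times):
  drink drink hot: 2
  drink hot hot: 2
  hot drink drink: 2
  hot table hot: 2
  table hot table: 2
  why table table: 2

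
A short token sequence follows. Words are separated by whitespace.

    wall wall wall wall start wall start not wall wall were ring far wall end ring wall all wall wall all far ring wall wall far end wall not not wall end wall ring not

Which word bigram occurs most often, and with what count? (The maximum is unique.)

"wall wall", 6 times

Bigram frequencies (highest first):
  wall wall: 6
  wall start: 2
  not wall: 2
  wall end: 2
  ring wall: 2
  wall all: 2
  … (17 more, each ≤ 2)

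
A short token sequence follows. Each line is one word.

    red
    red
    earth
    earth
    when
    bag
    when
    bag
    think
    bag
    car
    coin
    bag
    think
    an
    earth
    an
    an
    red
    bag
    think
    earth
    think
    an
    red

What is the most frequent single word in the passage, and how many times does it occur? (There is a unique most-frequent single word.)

"bag", 5 times

Unigram frequencies (highest first):
  bag: 5
  red: 4
  earth: 4
  think: 4
  an: 4
  when: 2
  … (2 more, each ≤ 1)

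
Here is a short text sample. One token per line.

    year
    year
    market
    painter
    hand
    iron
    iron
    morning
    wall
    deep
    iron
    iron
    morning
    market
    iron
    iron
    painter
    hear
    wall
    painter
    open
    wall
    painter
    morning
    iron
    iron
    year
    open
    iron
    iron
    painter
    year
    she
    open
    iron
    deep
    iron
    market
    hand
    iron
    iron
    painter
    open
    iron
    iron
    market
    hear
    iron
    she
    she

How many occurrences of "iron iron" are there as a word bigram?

7

Scanning the 49 overlapping bigram windows for "iron iron":
  position 6–7: iron iron
  position 11–12: iron iron
  position 15–16: iron iron
  position 25–26: iron iron
  position 29–30: iron iron
  position 40–41: iron iron
  position 44–45: iron iron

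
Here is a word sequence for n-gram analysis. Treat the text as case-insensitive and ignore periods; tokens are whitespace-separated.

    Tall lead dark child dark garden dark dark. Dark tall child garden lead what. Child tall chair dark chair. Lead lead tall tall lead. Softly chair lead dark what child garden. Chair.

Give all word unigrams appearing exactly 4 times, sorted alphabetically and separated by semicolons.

Unigram counts meeting the condition (exactly 4 times):
  chair: 4
  child: 4

chair; child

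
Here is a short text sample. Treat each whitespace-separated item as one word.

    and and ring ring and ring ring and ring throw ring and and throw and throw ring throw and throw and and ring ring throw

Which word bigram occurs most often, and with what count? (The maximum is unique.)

"and ring", 4 times

Bigram frequencies (highest first):
  and ring: 4
  and and: 3
  ring ring: 3
  ring and: 3
  ring throw: 3
  and throw: 3
  … (2 more, each ≤ 3)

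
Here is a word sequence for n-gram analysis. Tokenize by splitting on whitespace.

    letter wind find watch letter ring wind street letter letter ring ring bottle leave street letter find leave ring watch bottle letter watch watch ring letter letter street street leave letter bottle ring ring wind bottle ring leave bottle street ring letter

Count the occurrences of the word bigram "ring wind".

Scanning the 41 overlapping bigram windows for "ring wind":
  position 6–7: ring wind
  position 34–35: ring wind

2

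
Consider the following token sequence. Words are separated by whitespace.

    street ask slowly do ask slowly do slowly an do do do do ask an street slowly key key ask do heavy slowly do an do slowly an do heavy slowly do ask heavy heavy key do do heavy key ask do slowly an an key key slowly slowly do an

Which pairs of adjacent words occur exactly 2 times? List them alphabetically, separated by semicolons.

ask do; ask slowly; do an; heavy key; heavy slowly; key ask; key key

Bigram counts meeting the condition (exactly 2 times):
  ask do: 2
  ask slowly: 2
  do an: 2
  heavy key: 2
  heavy slowly: 2
  key ask: 2
  key key: 2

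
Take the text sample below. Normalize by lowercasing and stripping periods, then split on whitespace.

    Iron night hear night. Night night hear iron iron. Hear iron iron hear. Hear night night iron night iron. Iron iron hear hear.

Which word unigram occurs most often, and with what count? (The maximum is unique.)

Unigram frequencies (highest first):
  iron: 9
  night: 7
  hear: 7

"iron", 9 times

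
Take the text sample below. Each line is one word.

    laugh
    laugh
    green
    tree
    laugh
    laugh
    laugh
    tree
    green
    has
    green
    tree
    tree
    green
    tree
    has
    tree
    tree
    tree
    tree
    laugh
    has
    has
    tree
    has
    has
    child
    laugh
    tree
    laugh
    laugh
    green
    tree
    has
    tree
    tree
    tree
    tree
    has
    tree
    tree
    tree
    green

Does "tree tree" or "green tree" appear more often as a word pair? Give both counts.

"tree tree" (9 vs 4)

"tree tree": 9 occurrences
"green tree": 4 occurrences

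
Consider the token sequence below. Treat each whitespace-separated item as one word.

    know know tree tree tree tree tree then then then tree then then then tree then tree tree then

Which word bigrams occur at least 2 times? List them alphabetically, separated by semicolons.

Bigram counts meeting the condition (at least 2 times):
  then then: 4
  then tree: 3
  tree then: 4
  tree tree: 5

then then; then tree; tree then; tree tree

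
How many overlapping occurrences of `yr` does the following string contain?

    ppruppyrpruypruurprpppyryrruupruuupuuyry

4

Sliding a length-2 window over the 40 characters (39 positions):
  position 7–8: yr
  position 23–24: yr
  position 25–26: yr
  position 38–39: yr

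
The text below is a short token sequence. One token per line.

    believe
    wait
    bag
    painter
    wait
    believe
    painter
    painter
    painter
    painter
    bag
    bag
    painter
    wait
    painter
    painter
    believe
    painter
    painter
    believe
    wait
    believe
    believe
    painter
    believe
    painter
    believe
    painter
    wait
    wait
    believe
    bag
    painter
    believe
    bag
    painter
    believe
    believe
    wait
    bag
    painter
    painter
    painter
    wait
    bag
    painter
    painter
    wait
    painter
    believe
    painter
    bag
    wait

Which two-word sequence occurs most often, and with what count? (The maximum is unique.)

Bigram frequencies (highest first):
  painter painter: 8
  painter believe: 7
  bag painter: 6
  believe painter: 6
  painter wait: 5
  believe wait: 3
  … (9 more, each ≤ 3)

"painter painter", 8 times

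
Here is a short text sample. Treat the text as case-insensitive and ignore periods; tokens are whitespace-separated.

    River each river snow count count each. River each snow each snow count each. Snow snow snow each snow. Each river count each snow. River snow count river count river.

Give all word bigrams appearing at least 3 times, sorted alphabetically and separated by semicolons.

Bigram counts meeting the condition (at least 3 times):
  count each: 3
  each river: 3
  each snow: 5
  snow count: 3
  snow each: 3

count each; each river; each snow; snow count; snow each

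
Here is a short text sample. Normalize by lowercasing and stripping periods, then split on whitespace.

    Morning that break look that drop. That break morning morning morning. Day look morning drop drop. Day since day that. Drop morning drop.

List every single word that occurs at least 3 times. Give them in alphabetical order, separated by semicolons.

Unigram counts meeting the condition (at least 3 times):
  day: 3
  drop: 5
  morning: 6
  that: 4

day; drop; morning; that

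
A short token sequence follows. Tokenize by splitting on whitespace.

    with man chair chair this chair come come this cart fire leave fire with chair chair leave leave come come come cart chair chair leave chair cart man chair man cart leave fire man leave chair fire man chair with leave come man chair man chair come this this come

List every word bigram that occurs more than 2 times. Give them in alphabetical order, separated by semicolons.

Bigram counts meeting the condition (more than 2 times):
  chair chair: 3
  come come: 3
  man chair: 5

chair chair; come come; man chair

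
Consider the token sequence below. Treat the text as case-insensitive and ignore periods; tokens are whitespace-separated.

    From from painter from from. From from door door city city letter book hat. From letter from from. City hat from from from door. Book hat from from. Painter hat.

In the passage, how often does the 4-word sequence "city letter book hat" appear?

1

Scanning the 27 overlapping 4-gram windows for "city letter book hat":
  position 11–14: city letter book hat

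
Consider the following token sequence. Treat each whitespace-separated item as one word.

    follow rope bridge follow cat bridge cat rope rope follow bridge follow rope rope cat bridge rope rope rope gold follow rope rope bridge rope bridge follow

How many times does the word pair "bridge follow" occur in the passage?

Scanning the 26 overlapping bigram windows for "bridge follow":
  position 3–4: bridge follow
  position 11–12: bridge follow
  position 26–27: bridge follow

3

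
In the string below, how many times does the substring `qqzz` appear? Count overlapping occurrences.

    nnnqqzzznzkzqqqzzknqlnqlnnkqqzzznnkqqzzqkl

Sliding a length-4 window over the 42 characters (39 positions):
  position 4–7: qqzz
  position 14–17: qqzz
  position 28–31: qqzz
  position 36–39: qqzz

4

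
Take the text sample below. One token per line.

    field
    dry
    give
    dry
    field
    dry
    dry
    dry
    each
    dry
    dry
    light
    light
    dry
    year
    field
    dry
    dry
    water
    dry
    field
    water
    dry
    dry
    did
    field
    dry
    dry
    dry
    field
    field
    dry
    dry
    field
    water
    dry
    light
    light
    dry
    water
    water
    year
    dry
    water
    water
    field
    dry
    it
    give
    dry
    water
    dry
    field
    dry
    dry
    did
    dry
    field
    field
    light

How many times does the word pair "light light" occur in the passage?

Scanning the 59 overlapping bigram windows for "light light":
  position 12–13: light light
  position 37–38: light light

2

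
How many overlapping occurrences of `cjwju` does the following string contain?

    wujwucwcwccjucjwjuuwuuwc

1

Sliding a length-5 window over the 24 characters (20 positions):
  position 14–18: cjwju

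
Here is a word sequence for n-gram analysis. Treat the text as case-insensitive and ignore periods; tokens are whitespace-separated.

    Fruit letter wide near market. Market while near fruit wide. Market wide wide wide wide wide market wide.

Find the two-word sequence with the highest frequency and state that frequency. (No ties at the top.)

Bigram frequencies (highest first):
  wide wide: 4
  wide market: 2
  market wide: 2
  fruit letter: 1
  letter wide: 1
  wide near: 1
  … (6 more, each ≤ 1)

"wide wide", 4 times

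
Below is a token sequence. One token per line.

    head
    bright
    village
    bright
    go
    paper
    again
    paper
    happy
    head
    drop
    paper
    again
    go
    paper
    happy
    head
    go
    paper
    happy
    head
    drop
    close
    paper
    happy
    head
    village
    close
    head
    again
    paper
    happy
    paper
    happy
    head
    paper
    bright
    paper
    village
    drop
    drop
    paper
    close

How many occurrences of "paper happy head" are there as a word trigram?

5

Scanning the 41 overlapping trigram windows for "paper happy head":
  position 8–10: paper happy head
  position 15–17: paper happy head
  position 19–21: paper happy head
  position 24–26: paper happy head
  position 33–35: paper happy head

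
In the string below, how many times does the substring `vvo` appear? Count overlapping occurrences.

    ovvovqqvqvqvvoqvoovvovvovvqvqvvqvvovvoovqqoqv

6

Sliding a length-3 window over the 45 characters (43 positions):
  position 2–4: vvo
  position 12–14: vvo
  position 19–21: vvo
  position 22–24: vvo
  position 33–35: vvo
  position 36–38: vvo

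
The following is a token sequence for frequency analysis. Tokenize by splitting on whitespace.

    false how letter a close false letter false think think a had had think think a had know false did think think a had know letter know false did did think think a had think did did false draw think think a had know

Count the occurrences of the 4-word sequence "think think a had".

Scanning the 41 overlapping 4-gram windows for "think think a had":
  position 9–12: think think a had
  position 14–17: think think a had
  position 21–24: think think a had
  position 31–34: think think a had
  position 40–43: think think a had

5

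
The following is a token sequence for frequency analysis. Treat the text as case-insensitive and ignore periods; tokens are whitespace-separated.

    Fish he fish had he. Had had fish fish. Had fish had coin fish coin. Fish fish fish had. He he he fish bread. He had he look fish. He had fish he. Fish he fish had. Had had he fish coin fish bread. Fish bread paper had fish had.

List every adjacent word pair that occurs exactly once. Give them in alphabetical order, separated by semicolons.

bread fish; bread he; bread paper; had coin; he look; look fish; paper had

Bigram counts meeting the condition (exactly once):
  bread fish: 1
  bread he: 1
  bread paper: 1
  had coin: 1
  he look: 1
  look fish: 1
  paper had: 1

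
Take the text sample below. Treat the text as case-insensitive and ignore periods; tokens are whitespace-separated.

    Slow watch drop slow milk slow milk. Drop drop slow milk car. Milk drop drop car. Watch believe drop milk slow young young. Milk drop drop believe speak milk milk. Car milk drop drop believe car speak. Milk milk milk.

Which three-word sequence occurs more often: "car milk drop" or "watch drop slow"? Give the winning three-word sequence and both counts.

"car milk drop": 2 occurrences
"watch drop slow": 1 occurrence

"car milk drop" (2 vs 1)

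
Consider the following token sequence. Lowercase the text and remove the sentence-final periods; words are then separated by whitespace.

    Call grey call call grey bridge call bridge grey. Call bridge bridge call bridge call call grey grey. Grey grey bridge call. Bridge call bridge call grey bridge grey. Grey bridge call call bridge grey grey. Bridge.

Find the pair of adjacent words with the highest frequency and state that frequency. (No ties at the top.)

"bridge call", 7 times

Bigram frequencies (highest first):
  bridge call: 7
  call bridge: 6
  grey bridge: 5
  grey grey: 5
  call grey: 4
  call call: 3
  … (3 more, each ≤ 3)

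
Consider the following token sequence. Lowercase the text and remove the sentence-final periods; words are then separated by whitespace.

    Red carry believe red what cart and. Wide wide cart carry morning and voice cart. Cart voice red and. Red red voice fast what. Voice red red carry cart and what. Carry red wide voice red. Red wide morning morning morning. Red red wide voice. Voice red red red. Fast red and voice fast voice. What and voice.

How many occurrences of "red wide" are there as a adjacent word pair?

3

Scanning the 57 overlapping bigram windows for "red wide":
  position 33–34: red wide
  position 37–38: red wide
  position 43–44: red wide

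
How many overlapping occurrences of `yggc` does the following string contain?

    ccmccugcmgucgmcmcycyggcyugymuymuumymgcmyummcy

Sliding a length-4 window over the 45 characters (42 positions):
  position 20–23: yggc

1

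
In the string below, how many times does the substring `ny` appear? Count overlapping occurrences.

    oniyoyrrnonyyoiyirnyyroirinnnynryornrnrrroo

Sliding a length-2 window over the 43 characters (42 positions):
  position 11–12: ny
  position 19–20: ny
  position 29–30: ny

3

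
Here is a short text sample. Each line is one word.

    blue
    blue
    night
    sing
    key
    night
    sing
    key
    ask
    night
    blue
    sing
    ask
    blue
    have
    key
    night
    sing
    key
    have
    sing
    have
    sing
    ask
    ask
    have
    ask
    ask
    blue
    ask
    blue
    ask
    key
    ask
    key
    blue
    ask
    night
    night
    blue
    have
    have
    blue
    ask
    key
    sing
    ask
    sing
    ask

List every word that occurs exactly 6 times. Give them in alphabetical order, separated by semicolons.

Unigram counts meeting the condition (exactly 6 times):
  have: 6
  night: 6

have; night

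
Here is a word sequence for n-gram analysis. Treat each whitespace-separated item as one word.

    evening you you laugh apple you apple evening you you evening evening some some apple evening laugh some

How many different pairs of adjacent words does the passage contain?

18 tokens → 17 bigram windows in total.
Repeated bigrams (each contributes count−1 duplicates):
  apple evening: 2
  evening you: 2
  you you: 2
3 duplicate windows → 17 − 3 = 14 distinct.

14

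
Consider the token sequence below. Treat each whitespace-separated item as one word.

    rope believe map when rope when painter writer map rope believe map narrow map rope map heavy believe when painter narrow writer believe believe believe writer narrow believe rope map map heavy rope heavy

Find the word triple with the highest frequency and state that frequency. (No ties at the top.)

"rope believe map", 2 times

Trigram frequencies (highest first):
  rope believe map: 2
  believe map when: 1
  map when rope: 1
  when rope when: 1
  rope when painter: 1
  when painter writer: 1
  … (25 more, each ≤ 1)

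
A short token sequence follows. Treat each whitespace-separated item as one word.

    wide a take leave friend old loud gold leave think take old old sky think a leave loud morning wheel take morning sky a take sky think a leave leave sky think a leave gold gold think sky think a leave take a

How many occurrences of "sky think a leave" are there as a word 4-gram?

Scanning the 40 overlapping 4-gram windows for "sky think a leave":
  position 14–17: sky think a leave
  position 26–29: sky think a leave
  position 31–34: sky think a leave
  position 38–41: sky think a leave

4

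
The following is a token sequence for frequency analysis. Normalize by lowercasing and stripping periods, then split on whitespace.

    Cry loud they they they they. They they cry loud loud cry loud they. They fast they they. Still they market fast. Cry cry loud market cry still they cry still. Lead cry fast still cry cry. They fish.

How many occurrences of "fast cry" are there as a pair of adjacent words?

1

Scanning the 38 overlapping bigram windows for "fast cry":
  position 22–23: fast cry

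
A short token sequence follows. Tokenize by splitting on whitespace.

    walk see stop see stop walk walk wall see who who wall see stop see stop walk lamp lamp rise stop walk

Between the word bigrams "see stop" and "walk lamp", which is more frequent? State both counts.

"see stop": 4 occurrences
"walk lamp": 1 occurrence

"see stop" (4 vs 1)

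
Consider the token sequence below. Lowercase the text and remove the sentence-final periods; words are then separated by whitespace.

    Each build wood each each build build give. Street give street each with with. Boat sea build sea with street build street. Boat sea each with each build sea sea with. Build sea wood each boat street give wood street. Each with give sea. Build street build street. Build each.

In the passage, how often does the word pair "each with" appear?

Scanning the 49 overlapping bigram windows for "each with":
  position 12–13: each with
  position 25–26: each with
  position 41–42: each with

3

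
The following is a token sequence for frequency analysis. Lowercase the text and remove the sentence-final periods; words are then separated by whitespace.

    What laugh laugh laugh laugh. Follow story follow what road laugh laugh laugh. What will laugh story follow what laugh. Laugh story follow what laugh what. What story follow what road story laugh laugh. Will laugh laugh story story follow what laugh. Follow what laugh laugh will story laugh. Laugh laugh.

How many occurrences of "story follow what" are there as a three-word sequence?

Scanning the 49 overlapping trigram windows for "story follow what":
  position 7–9: story follow what
  position 17–19: story follow what
  position 22–24: story follow what
  position 28–30: story follow what
  position 39–41: story follow what

5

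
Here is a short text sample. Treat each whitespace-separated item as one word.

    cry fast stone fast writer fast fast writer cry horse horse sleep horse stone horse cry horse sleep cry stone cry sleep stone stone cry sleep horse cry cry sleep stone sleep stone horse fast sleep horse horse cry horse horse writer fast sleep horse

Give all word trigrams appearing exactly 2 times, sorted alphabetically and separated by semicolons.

cry horse horse; cry sleep stone; fast sleep horse; horse cry horse; stone cry sleep

Trigram counts meeting the condition (exactly 2 times):
  cry horse horse: 2
  cry sleep stone: 2
  fast sleep horse: 2
  horse cry horse: 2
  stone cry sleep: 2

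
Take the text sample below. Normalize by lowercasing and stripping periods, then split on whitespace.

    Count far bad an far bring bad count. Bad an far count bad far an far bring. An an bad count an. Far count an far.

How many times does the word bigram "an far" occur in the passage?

Scanning the 25 overlapping bigram windows for "an far":
  position 4–5: an far
  position 10–11: an far
  position 15–16: an far
  position 22–23: an far
  position 25–26: an far

5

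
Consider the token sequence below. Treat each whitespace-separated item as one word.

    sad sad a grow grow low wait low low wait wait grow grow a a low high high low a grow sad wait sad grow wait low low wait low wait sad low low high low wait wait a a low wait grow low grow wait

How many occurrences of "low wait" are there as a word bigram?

6

Scanning the 45 overlapping bigram windows for "low wait":
  position 6–7: low wait
  position 9–10: low wait
  position 28–29: low wait
  position 30–31: low wait
  position 36–37: low wait
  position 41–42: low wait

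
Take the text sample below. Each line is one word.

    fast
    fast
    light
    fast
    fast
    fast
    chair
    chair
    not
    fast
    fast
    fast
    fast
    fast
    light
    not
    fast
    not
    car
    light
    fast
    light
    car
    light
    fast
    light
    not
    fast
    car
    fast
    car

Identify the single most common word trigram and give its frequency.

"fast fast fast", 4 times

Trigram frequencies (highest first):
  fast fast fast: 4
  fast fast light: 2
  fast light not: 2
  light not fast: 2
  car light fast: 2
  light fast light: 2
  … (15 more, each ≤ 1)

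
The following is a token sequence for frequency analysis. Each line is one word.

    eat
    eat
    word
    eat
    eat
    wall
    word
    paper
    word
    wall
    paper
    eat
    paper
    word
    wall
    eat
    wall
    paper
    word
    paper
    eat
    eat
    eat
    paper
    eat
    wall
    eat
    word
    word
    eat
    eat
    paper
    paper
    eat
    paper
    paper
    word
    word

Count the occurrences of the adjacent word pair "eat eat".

Scanning the 37 overlapping bigram windows for "eat eat":
  position 1–2: eat eat
  position 4–5: eat eat
  position 21–22: eat eat
  position 22–23: eat eat
  position 30–31: eat eat

5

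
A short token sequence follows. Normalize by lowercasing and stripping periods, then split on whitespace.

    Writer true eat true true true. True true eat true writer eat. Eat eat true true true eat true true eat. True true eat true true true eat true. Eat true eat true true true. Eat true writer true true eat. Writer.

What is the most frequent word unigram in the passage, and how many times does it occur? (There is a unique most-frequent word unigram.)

"true", 25 times

Unigram frequencies (highest first):
  true: 25
  eat: 13
  writer: 4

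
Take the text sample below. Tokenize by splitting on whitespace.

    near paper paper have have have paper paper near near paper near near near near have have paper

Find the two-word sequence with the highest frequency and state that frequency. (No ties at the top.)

Bigram frequencies (highest first):
  near near: 4
  have have: 3
  near paper: 2
  paper paper: 2
  have paper: 2
  paper near: 2
  … (2 more, each ≤ 1)

"near near", 4 times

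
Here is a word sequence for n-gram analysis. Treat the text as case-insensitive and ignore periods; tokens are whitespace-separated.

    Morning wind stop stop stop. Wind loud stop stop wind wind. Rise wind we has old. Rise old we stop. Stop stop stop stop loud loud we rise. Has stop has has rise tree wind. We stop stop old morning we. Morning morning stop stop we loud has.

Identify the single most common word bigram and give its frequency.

Bigram frequencies (highest first):
  stop stop: 9
  stop wind: 2
  wind we: 2
  we stop: 2
  morning wind: 1
  wind stop: 1
  … (30 more, each ≤ 1)

"stop stop", 9 times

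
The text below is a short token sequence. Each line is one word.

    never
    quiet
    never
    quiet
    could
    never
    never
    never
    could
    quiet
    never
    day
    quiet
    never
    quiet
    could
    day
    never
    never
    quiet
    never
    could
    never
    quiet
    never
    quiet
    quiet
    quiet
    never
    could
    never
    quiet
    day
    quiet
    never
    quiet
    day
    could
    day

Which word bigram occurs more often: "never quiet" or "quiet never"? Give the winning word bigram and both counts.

"never quiet": 8 occurrences
"quiet never": 7 occurrences

"never quiet" (8 vs 7)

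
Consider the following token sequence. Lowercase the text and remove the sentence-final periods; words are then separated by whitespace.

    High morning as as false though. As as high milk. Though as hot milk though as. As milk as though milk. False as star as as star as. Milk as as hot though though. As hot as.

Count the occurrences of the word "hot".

3

Scanning the 37 tokens for "hot":
  position 13: hot
  position 32: hot
  position 36: hot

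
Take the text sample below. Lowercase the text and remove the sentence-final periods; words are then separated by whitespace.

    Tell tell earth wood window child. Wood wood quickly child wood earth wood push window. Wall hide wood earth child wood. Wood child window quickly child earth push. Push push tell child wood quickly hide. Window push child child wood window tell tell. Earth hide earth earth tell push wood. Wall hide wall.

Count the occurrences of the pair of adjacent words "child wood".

5

Scanning the 52 overlapping bigram windows for "child wood":
  position 6–7: child wood
  position 10–11: child wood
  position 20–21: child wood
  position 32–33: child wood
  position 39–40: child wood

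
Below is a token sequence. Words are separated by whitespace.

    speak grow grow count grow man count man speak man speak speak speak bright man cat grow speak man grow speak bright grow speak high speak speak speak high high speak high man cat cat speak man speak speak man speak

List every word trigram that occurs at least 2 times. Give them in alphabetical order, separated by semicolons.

man speak speak; speak man speak; speak speak speak

Trigram counts meeting the condition (at least 2 times):
  man speak speak: 2
  speak man speak: 3
  speak speak speak: 2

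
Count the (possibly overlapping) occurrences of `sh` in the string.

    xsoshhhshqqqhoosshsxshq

4

Sliding a length-2 window over the 23 characters (22 positions):
  position 4–5: sh
  position 8–9: sh
  position 17–18: sh
  position 21–22: sh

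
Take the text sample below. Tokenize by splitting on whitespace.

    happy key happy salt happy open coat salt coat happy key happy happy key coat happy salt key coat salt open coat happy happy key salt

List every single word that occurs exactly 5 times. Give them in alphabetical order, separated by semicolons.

Unigram counts meeting the condition (exactly 5 times):
  coat: 5
  key: 5
  salt: 5

coat; key; salt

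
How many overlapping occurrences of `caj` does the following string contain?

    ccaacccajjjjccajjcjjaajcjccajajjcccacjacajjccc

Sliding a length-3 window over the 46 characters (44 positions):
  position 7–9: caj
  position 14–16: caj
  position 27–29: caj
  position 40–42: caj

4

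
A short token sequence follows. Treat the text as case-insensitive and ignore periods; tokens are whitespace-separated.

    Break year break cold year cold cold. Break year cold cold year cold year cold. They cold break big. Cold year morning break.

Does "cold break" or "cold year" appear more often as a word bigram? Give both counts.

"cold break": 2 occurrences
"cold year": 4 occurrences

"cold year" (4 vs 2)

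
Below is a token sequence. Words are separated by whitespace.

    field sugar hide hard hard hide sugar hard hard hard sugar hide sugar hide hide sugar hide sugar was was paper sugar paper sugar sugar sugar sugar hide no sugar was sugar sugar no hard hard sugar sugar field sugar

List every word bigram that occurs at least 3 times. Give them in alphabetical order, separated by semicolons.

hard hard; hide sugar; sugar hide; sugar sugar

Bigram counts meeting the condition (at least 3 times):
  hard hard: 4
  hide sugar: 4
  sugar hide: 5
  sugar sugar: 5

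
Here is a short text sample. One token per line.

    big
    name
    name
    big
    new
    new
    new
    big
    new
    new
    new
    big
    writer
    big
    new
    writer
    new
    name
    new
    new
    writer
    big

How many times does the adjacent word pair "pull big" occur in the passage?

Scanning the 21 overlapping bigram windows for "pull big":
  (none found)

0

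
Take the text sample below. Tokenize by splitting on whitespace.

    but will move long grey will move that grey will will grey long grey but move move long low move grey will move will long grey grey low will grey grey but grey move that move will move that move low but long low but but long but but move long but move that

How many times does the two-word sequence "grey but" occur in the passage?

2

Scanning the 53 overlapping bigram windows for "grey but":
  position 14–15: grey but
  position 31–32: grey but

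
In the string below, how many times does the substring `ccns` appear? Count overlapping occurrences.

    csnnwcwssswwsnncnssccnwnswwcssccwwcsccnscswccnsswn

2

Sliding a length-4 window over the 50 characters (47 positions):
  position 37–40: ccns
  position 44–47: ccns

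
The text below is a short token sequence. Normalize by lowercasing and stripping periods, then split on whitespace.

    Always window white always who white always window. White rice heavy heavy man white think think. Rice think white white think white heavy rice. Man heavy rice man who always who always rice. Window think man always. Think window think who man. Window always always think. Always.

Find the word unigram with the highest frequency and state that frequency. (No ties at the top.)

"always", 9 times

Unigram frequencies (highest first):
  always: 9
  think: 8
  white: 7
  window: 5
  rice: 5
  man: 5
  … (2 more, each ≤ 4)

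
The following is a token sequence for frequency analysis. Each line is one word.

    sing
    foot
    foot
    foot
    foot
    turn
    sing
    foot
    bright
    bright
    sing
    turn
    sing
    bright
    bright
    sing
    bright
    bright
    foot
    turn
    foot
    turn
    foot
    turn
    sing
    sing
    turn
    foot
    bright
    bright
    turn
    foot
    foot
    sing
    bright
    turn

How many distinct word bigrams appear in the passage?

36 tokens → 35 bigram windows in total.
Repeated bigrams (each contributes count−1 duplicates):
  bright bright: 4
  foot foot: 4
  foot turn: 4
  turn foot: 4
  sing bright: 3
  turn sing: 3
  bright sing: 2
  bright turn: 2
  … (3 more repeated)
21 duplicate windows → 35 − 21 = 14 distinct.

14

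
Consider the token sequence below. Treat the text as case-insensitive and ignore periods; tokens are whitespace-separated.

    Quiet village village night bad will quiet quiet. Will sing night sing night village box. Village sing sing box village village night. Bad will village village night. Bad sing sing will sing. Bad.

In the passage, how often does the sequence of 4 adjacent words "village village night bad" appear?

Scanning the 30 overlapping 4-gram windows for "village village night bad":
  position 2–5: village village night bad
  position 20–23: village village night bad
  position 25–28: village village night bad

3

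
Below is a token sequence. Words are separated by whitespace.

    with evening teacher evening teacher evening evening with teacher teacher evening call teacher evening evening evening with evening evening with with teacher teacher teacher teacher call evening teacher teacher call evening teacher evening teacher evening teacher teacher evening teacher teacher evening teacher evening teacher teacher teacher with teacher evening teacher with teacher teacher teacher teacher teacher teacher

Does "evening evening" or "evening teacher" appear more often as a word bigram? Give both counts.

"evening teacher" (10 vs 4)

"evening evening": 4 occurrences
"evening teacher": 10 occurrences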